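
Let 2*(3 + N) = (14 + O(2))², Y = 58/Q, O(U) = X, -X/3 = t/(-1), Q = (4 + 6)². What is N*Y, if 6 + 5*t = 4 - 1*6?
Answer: 28507/1250 ≈ 22.806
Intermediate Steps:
t = -8/5 (t = -6/5 + (4 - 1*6)/5 = -6/5 + (4 - 6)/5 = -6/5 + (⅕)*(-2) = -6/5 - ⅖ = -8/5 ≈ -1.6000)
Q = 100 (Q = 10² = 100)
X = -24/5 (X = -(-24)/(5*(-1)) = -(-24)*(-1)/5 = -3*8/5 = -24/5 ≈ -4.8000)
O(U) = -24/5
Y = 29/50 (Y = 58/100 = 58*(1/100) = 29/50 ≈ 0.58000)
N = 983/25 (N = -3 + (14 - 24/5)²/2 = -3 + (46/5)²/2 = -3 + (½)*(2116/25) = -3 + 1058/25 = 983/25 ≈ 39.320)
N*Y = (983/25)*(29/50) = 28507/1250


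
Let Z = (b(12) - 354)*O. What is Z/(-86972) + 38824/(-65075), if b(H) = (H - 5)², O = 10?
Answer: -1589061089/2829851450 ≈ -0.56153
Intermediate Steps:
b(H) = (-5 + H)²
Z = -3050 (Z = ((-5 + 12)² - 354)*10 = (7² - 354)*10 = (49 - 354)*10 = -305*10 = -3050)
Z/(-86972) + 38824/(-65075) = -3050/(-86972) + 38824/(-65075) = -3050*(-1/86972) + 38824*(-1/65075) = 1525/43486 - 38824/65075 = -1589061089/2829851450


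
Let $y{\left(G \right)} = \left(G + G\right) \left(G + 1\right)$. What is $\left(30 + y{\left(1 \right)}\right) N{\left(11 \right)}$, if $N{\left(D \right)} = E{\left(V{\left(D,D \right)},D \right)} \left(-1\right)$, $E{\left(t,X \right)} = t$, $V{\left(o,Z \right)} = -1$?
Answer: $34$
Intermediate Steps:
$N{\left(D \right)} = 1$ ($N{\left(D \right)} = \left(-1\right) \left(-1\right) = 1$)
$y{\left(G \right)} = 2 G \left(1 + G\right)$
$\left(30 + y{\left(1 \right)}\right) N{\left(11 \right)} = \left(30 + 2 \cdot 1 \left(1 + 1\right)\right) 1 = \left(30 + 2 \cdot 1 \cdot 2\right) 1 = \left(30 + 4\right) 1 = 34 \cdot 1 = 34$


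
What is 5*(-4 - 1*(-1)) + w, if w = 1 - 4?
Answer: -18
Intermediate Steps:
w = -3
5*(-4 - 1*(-1)) + w = 5*(-4 - 1*(-1)) - 3 = 5*(-4 + 1) - 3 = 5*(-3) - 3 = -15 - 3 = -18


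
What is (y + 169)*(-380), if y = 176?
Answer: -131100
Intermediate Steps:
(y + 169)*(-380) = (176 + 169)*(-380) = 345*(-380) = -131100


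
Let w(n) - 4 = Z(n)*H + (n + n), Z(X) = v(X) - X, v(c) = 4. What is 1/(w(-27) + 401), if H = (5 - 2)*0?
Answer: 1/351 ≈ 0.0028490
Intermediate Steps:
H = 0 (H = 3*0 = 0)
Z(X) = 4 - X
w(n) = 4 + 2*n (w(n) = 4 + ((4 - n)*0 + (n + n)) = 4 + (0 + 2*n) = 4 + 2*n)
1/(w(-27) + 401) = 1/((4 + 2*(-27)) + 401) = 1/((4 - 54) + 401) = 1/(-50 + 401) = 1/351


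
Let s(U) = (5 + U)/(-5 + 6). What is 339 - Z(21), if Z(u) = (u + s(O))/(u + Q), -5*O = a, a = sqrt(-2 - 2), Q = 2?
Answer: 7771/23 + 2*I/115 ≈ 337.87 + 0.017391*I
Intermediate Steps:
a = 2*I (a = sqrt(-4) = 2*I ≈ 2.0*I)
O = -2*I/5 ≈ -0.4*I
s(U) = 5 + U (s(U) = (5 + U)/1 = (5 + U)*1 = 5 + U)
Z(u) = (5 + u - 2*I/5)/(2 + u) (Z(u) = (u + (5 - 2*I/5))/(u + 2) = (5 + u - 2*I/5)/(2 + u))
339 - Z(21) = 339 - (5 + 21 - 2*I/5)/(2 + 21) = 339 - (26 - 2*I/5)/23 = 339 - (26/23 - 2*I/115) = 339 + (-26/23 + 2*I/115) = 7771/23 + 2*I/115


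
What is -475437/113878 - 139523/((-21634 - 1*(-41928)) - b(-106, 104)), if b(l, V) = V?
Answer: -6371918306/574799205 ≈ -11.085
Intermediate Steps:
-475437/113878 - 139523/((-21634 - 1*(-41928)) - b(-106, 104)) = -475437/113878 - 139523/((-21634 - 1*(-41928)) - 1*104) = -475437*1/113878 - 139523/((-21634 + 41928) - 104) = -475437/113878 - 139523/(20294 - 104) = -475437/113878 - 139523/20190 = -6371918306/574799205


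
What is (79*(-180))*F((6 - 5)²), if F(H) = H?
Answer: -14220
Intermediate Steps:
(79*(-180))*F((6 - 5)²) = (79*(-180))*(6 - 5)² = -14220*1² = -14220*1 = -14220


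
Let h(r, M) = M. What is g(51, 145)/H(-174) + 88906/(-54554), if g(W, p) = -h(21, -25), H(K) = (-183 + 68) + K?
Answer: -13528842/7883053 ≈ -1.7162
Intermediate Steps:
H(K) = -115 + K
g(W, p) = 25 (g(W, p) = -1*(-25) = 25)
g(51, 145)/H(-174) + 88906/(-54554) = 25/(-115 - 174) + 88906/(-54554) = 25/(-289) + 88906*(-1/54554) = 25*(-1/289) - 44453/27277 = -25/289 - 44453/27277 = -13528842/7883053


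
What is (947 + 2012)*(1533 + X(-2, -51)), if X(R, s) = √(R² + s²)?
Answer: 4536147 + 2959*√2605 ≈ 4.6872e+6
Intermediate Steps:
(947 + 2012)*(1533 + X(-2, -51)) = (947 + 2012)*(1533 + √((-2)² + (-51)²)) = 2959*(1533 + √(4 + 2601)) = 2959*(1533 + √2605) = 4536147 + 2959*√2605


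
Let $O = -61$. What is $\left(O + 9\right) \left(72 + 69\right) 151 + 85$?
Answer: $-1107047$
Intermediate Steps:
$\left(O + 9\right) \left(72 + 69\right) 151 + 85 = \left(-61 + 9\right) \left(72 + 69\right) 151 + 85 = \left(-52\right) 141 \cdot 151 + 85 = \left(-7332\right) 151 + 85 = -1107132 + 85 = -1107047$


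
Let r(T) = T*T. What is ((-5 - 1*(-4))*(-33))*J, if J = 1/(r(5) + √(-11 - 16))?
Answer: 825/652 - 99*I*√3/652 ≈ 1.2653 - 0.263*I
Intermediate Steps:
r(T) = T²
J = 1/(25 + 3*I*√3) (J = 1/(5² + √(-11 - 16)) = 1/(25 + √(-27)) = 1/(25 + 3*I*√3) ≈ 0.038344 - 0.0079696*I)
((-5 - 1*(-4))*(-33))*J = ((-5 - 1*(-4))*(-33))*(25/652 - 3*I*√3/652) = ((-5 + 4)*(-33))*(25/652 - 3*I*√3/652) = (-1*(-33))*(25/652 - 3*I*√3/652) = 33*(25/652 - 3*I*√3/652) = 825/652 - 99*I*√3/652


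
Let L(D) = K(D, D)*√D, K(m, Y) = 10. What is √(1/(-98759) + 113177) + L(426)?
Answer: 10*√426 + √1103853770248578/98759 ≈ 542.82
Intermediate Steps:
L(D) = 10*√D
√(1/(-98759) + 113177) + L(426) = √(1/(-98759) + 113177) + 10*√426 = √(-1/98759 + 113177) + 10*√426 = √(11177247342/98759) + 10*√426 = √1103853770248578/98759 + 10*√426 = 10*√426 + √1103853770248578/98759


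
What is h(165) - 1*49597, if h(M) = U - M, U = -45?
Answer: -49807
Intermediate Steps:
h(M) = -45 - M
h(165) - 1*49597 = (-45 - 1*165) - 1*49597 = (-45 - 165) - 49597 = -210 - 49597 = -49807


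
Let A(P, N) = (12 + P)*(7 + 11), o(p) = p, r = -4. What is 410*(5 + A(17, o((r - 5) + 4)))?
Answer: 216070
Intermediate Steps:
A(P, N) = 216 + 18*P (A(P, N) = (12 + P)*18 = 216 + 18*P)
410*(5 + A(17, o((r - 5) + 4))) = 410*(5 + (216 + 18*17)) = 410*(5 + (216 + 306)) = 410*(5 + 522) = 410*527 = 216070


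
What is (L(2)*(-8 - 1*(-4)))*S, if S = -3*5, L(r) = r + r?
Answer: 240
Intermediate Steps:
L(r) = 2*r
S = -15
(L(2)*(-8 - 1*(-4)))*S = ((2*2)*(-8 - 1*(-4)))*(-15) = (4*(-8 + 4))*(-15) = (4*(-4))*(-15) = -16*(-15) = 240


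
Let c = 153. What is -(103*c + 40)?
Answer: -15799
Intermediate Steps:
-(103*c + 40) = -(103*153 + 40) = -(15759 + 40) = -1*15799 = -15799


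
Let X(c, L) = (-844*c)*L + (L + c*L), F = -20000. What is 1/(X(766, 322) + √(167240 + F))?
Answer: -103963657/21616883953553678 - 3*√4090/21616883953553678 ≈ -4.8094e-9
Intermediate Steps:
X(c, L) = L - 843*L*c (X(c, L) = -844*L*c + (L + L*c) = L - 843*L*c)
1/(X(766, 322) + √(167240 + F)) = 1/(322*(1 - 843*766) + √(167240 - 20000)) = 1/(322*(1 - 645738) + √147240) = 1/(322*(-645737) + 6*√4090) = 1/(-207927314 + 6*√4090)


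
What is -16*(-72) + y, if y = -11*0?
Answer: 1152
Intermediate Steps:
y = 0
-16*(-72) + y = -16*(-72) + 0 = 1152 + 0 = 1152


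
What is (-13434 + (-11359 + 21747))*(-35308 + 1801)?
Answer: 102062322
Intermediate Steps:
(-13434 + (-11359 + 21747))*(-35308 + 1801) = (-13434 + 10388)*(-33507) = -3046*(-33507) = 102062322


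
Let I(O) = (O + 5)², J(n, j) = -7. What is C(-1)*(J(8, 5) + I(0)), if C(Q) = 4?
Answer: 72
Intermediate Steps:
I(O) = (5 + O)²
C(-1)*(J(8, 5) + I(0)) = 4*(-7 + (5 + 0)²) = 4*(-7 + 5²) = 4*(-7 + 25) = 4*18 = 72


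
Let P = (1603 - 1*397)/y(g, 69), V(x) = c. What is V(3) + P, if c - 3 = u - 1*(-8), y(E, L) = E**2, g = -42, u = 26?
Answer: 3693/98 ≈ 37.684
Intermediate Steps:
c = 37 (c = 3 + (26 - 1*(-8)) = 3 + (26 + 8) = 3 + 34 = 37)
V(x) = 37
P = 67/98 (P = (1603 - 1*397)/((-42)**2) = (1603 - 397)/1764 = 1206*(1/1764) = 67/98 ≈ 0.68367)
V(3) + P = 37 + 67/98 = 3693/98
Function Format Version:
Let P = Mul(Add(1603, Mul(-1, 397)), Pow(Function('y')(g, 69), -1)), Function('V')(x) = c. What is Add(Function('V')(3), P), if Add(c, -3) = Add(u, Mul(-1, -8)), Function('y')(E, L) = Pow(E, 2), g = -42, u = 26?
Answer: Rational(3693, 98) ≈ 37.684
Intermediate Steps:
c = 37 (c = Add(3, Add(26, Mul(-1, -8))) = Add(3, Add(26, 8)) = Add(3, 34) = 37)
Function('V')(x) = 37
P = Rational(67, 98) (P = Mul(Add(1603, Mul(-1, 397)), Pow(Pow(-42, 2), -1)) = Mul(Add(1603, -397), Pow(1764, -1)) = Mul(1206, Rational(1, 1764)) = Rational(67, 98) ≈ 0.68367)
Add(Function('V')(3), P) = Add(37, Rational(67, 98)) = Rational(3693, 98)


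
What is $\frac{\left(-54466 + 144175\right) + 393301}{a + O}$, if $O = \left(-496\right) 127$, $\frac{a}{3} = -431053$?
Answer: $- \frac{483010}{1356151} \approx -0.35616$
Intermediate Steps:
$a = -1293159$ ($a = 3 \left(-431053\right) = -1293159$)
$O = -62992$
$\frac{\left(-54466 + 144175\right) + 393301}{a + O} = \frac{\left(-54466 + 144175\right) + 393301}{-1293159 - 62992} = \frac{89709 + 393301}{-1356151} = 483010 \left(- \frac{1}{1356151}\right) = - \frac{483010}{1356151}$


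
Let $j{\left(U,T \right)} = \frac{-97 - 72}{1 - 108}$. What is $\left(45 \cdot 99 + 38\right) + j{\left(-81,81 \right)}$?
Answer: $\frac{480920}{107} \approx 4494.6$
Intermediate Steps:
$j{\left(U,T \right)} = \frac{169}{107}$ ($j{\left(U,T \right)} = - \frac{169}{-107} = \left(-169\right) \left(- \frac{1}{107}\right) = \frac{169}{107}$)
$\left(45 \cdot 99 + 38\right) + j{\left(-81,81 \right)} = \left(45 \cdot 99 + 38\right) + \frac{169}{107} = \left(4455 + 38\right) + \frac{169}{107} = 4493 + \frac{169}{107} = \frac{480920}{107}$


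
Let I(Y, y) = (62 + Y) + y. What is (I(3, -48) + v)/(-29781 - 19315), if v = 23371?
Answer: -5847/12274 ≈ -0.47637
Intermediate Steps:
I(Y, y) = 62 + Y + y
(I(3, -48) + v)/(-29781 - 19315) = ((62 + 3 - 48) + 23371)/(-29781 - 19315) = (17 + 23371)/(-49096) = 23388*(-1/49096) = -5847/12274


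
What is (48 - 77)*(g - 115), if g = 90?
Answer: 725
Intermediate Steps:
(48 - 77)*(g - 115) = (48 - 77)*(90 - 115) = -29*(-25) = 725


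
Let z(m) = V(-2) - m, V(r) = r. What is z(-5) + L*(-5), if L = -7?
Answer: 38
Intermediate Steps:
z(m) = -2 - m
z(-5) + L*(-5) = (-2 - 1*(-5)) - 7*(-5) = (-2 + 5) + 35 = 3 + 35 = 38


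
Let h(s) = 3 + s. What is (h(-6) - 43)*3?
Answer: -138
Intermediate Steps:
(h(-6) - 43)*3 = ((3 - 6) - 43)*3 = (-3 - 43)*3 = -46*3 = -138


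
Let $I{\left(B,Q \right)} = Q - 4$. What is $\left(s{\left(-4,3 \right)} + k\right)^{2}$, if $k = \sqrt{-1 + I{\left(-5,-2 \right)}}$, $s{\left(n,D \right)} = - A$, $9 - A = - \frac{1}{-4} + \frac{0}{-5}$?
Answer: $\frac{1113}{16} - \frac{35 i \sqrt{7}}{2} \approx 69.563 - 46.301 i$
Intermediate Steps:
$I{\left(B,Q \right)} = -4 + Q$ ($I{\left(B,Q \right)} = Q - 4 = -4 + Q$)
$A = \frac{35}{4}$ ($A = 9 - \left(- \frac{1}{-4} + \frac{0}{-5}\right) = 9 - \left(\left(-1\right) \left(- \frac{1}{4}\right) + 0 \left(- \frac{1}{5}\right)\right) = 9 - \left(\frac{1}{4} + 0\right) = 9 - \frac{1}{4} = \frac{35}{4} \approx 8.75$)
$s{\left(n,D \right)} = - \frac{35}{4}$ ($s{\left(n,D \right)} = \left(-1\right) \frac{35}{4} = - \frac{35}{4}$)
$k = i \sqrt{7}$ ($k = \sqrt{-1 - 6} = \sqrt{-7} = i \sqrt{7} \approx 2.6458 i$)
$\left(s{\left(-4,3 \right)} + k\right)^{2} = \left(- \frac{35}{4} + i \sqrt{7}\right)^{2}$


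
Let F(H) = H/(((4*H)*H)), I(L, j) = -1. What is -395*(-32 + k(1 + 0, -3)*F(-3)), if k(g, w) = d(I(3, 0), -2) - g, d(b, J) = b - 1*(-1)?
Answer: 151285/12 ≈ 12607.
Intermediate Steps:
d(b, J) = 1 + b (d(b, J) = b + 1 = 1 + b)
F(H) = 1/(4*H) (F(H) = H/((4*H²)) = H*(1/(4*H²)) = 1/(4*H))
k(g, w) = -g (k(g, w) = (1 - 1) - g = 0 - g = -g)
-395*(-32 + k(1 + 0, -3)*F(-3)) = -395*(-32 + (-(1 + 0))*((¼)/(-3))) = -395*(-32 + (-1*1)*((¼)*(-⅓))) = -395*(-32 - 1*(-1/12)) = -395*(-32 + 1/12) = -395*(-383/12) = 151285/12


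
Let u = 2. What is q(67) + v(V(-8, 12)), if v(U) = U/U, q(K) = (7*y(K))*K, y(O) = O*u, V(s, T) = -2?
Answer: 62847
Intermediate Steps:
y(O) = 2*O (y(O) = O*2 = 2*O)
q(K) = 14*K² (q(K) = (7*(2*K))*K = (14*K)*K = 14*K²)
v(U) = 1
q(67) + v(V(-8, 12)) = 14*67² + 1 = 14*4489 + 1 = 62846 + 1 = 62847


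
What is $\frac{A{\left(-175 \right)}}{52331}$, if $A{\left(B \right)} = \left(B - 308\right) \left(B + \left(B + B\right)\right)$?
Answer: $\frac{253575}{52331} \approx 4.8456$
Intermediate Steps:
$A{\left(B \right)} = 3 B \left(-308 + B\right)$ ($A{\left(B \right)} = \left(-308 + B\right) \left(B + 2 B\right) = \left(-308 + B\right) 3 B = 3 B \left(-308 + B\right)$)
$\frac{A{\left(-175 \right)}}{52331} = \frac{3 \left(-175\right) \left(-308 - 175\right)}{52331} = 3 \left(-175\right) \left(-483\right) \frac{1}{52331} = 253575 \cdot \frac{1}{52331} = \frac{253575}{52331}$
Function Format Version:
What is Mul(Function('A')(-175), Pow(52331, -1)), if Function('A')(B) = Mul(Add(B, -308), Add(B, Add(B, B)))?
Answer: Rational(253575, 52331) ≈ 4.8456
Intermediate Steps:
Function('A')(B) = Mul(3, B, Add(-308, B)) (Function('A')(B) = Mul(Add(-308, B), Add(B, Mul(2, B))) = Mul(Add(-308, B), Mul(3, B)) = Mul(3, B, Add(-308, B)))
Mul(Function('A')(-175), Pow(52331, -1)) = Mul(Mul(3, -175, Add(-308, -175)), Pow(52331, -1)) = Mul(Mul(3, -175, -483), Rational(1, 52331)) = Mul(253575, Rational(1, 52331)) = Rational(253575, 52331)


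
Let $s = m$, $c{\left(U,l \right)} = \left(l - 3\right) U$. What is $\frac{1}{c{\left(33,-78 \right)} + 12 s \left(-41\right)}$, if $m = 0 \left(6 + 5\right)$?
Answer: $- \frac{1}{2673} \approx -0.00037411$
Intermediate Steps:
$m = 0$ ($m = 0 \cdot 11 = 0$)
$c{\left(U,l \right)} = U \left(-3 + l\right)$ ($c{\left(U,l \right)} = \left(-3 + l\right) U = U \left(-3 + l\right)$)
$s = 0$
$\frac{1}{c{\left(33,-78 \right)} + 12 s \left(-41\right)} = \frac{1}{33 \left(-3 - 78\right) + 12 \cdot 0 \left(-41\right)} = \frac{1}{33 \left(-81\right) + 0 \left(-41\right)} = \frac{1}{-2673 + 0} = \frac{1}{-2673} = - \frac{1}{2673}$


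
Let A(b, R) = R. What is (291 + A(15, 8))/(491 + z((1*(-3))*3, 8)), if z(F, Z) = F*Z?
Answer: 299/419 ≈ 0.71360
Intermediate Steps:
(291 + A(15, 8))/(491 + z((1*(-3))*3, 8)) = (291 + 8)/(491 + ((1*(-3))*3)*8) = 299/(491 - 3*3*8) = 299/(491 - 9*8) = 299/(491 - 72) = 299/419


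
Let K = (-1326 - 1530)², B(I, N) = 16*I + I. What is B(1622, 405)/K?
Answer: 811/239904 ≈ 0.0033805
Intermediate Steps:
B(I, N) = 17*I
K = 8156736 (K = (-2856)² = 8156736)
B(1622, 405)/K = (17*1622)/8156736 = 27574*(1/8156736) = 811/239904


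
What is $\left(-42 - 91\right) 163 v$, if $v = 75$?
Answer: $-1625925$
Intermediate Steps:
$\left(-42 - 91\right) 163 v = \left(-42 - 91\right) 163 \cdot 75 = \left(-133\right) 163 \cdot 75 = \left(-21679\right) 75 = -1625925$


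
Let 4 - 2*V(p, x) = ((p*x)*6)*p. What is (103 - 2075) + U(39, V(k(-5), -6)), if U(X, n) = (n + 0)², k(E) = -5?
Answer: 202332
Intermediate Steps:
V(p, x) = 2 - 3*x*p² (V(p, x) = 2 - (p*x)*6*p/2 = 2 - 6*p*x*p/2 = 2 - 3*x*p²)
U(X, n) = n²
(103 - 2075) + U(39, V(k(-5), -6)) = (103 - 2075) + (2 - 3*(-6)*(-5)²)² = -1972 + (2 - 3*(-6)*25)² = -1972 + (2 + 450)² = -1972 + 452² = -1972 + 204304 = 202332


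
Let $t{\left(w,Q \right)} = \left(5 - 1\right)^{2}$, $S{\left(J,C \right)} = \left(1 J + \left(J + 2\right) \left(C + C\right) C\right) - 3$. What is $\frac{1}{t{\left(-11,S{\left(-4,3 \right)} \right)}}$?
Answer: $\frac{1}{16} \approx 0.0625$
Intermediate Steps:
$S{\left(J,C \right)} = -3 + J + 2 C^{2} \left(2 + J\right)$ ($S{\left(J,C \right)} = \left(J + \left(2 + J\right) 2 C C\right) - 3 = \left(J + 2 C \left(2 + J\right) C\right) - 3 = \left(J + 2 C^{2} \left(2 + J\right)\right) - 3 = -3 + J + 2 C^{2} \left(2 + J\right)$)
$t{\left(w,Q \right)} = 16$ ($t{\left(w,Q \right)} = 4^{2} = 16$)
$\frac{1}{t{\left(-11,S{\left(-4,3 \right)} \right)}} = \frac{1}{16}$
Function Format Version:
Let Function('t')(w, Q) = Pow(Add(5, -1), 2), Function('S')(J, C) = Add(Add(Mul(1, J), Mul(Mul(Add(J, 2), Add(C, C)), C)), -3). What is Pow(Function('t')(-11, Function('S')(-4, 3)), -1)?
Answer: Rational(1, 16) ≈ 0.062500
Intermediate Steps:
Function('S')(J, C) = Add(-3, J, Mul(2, Pow(C, 2), Add(2, J))) (Function('S')(J, C) = Add(Add(J, Mul(Mul(Add(2, J), Mul(2, C)), C)), -3) = Add(Add(J, Mul(Mul(2, C, Add(2, J)), C)), -3) = Add(Add(J, Mul(2, Pow(C, 2), Add(2, J))), -3) = Add(-3, J, Mul(2, Pow(C, 2), Add(2, J))))
Function('t')(w, Q) = 16 (Function('t')(w, Q) = Pow(4, 2) = 16)
Pow(Function('t')(-11, Function('S')(-4, 3)), -1) = Pow(16, -1) = Rational(1, 16)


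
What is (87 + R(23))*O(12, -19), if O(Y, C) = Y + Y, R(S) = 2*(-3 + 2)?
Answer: 2040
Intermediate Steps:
R(S) = -2 (R(S) = 2*(-1) = -2)
O(Y, C) = 2*Y
(87 + R(23))*O(12, -19) = (87 - 2)*(2*12) = 85*24 = 2040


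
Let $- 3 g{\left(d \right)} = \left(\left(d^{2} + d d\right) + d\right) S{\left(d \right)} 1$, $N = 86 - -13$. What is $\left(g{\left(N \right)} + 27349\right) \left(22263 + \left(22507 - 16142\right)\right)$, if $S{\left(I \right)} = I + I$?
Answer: $-36441067876$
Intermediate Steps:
$S{\left(I \right)} = 2 I$
$N = 99$ ($N = 86 + 13 = 99$)
$g{\left(d \right)} = - \frac{2 d \left(d + 2 d^{2}\right)}{3}$ ($g{\left(d \right)} = - \frac{\left(\left(d^{2} + d d\right) + d\right) 2 d 1}{3} = - \frac{\left(\left(d^{2} + d^{2}\right) + d\right) 2 d 1}{3} = - \frac{\left(2 d^{2} + d\right) 2 d 1}{3} = - \frac{\left(d + 2 d^{2}\right) 2 d 1}{3} = - \frac{2 d \left(d + 2 d^{2}\right) 1}{3} = - \frac{2 d \left(d + 2 d^{2}\right)}{3}$)
$\left(g{\left(N \right)} + 27349\right) \left(22263 + \left(22507 - 16142\right)\right) = \left(\frac{2 \cdot 99^{2} \left(-1 - 198\right)}{3} + 27349\right) \left(22263 + \left(22507 - 16142\right)\right) = \left(\frac{2}{3} \cdot 9801 \left(-1 - 198\right) + 27349\right) \left(22263 + 6365\right) = \left(\frac{2}{3} \cdot 9801 \left(-199\right) + 27349\right) 28628 = \left(-1300266 + 27349\right) 28628 = \left(-1272917\right) 28628 = -36441067876$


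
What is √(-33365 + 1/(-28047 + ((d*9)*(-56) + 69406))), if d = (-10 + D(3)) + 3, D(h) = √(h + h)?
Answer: √(-1497654754 + 16815960*√6)/√(44887 - 504*√6) ≈ 182.66*I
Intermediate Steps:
D(h) = √2*√h (D(h) = √(2*h) = √2*√h)
d = -7 + √6 (d = (-10 + √2*√3) + 3 = (-10 + √6) + 3 = -7 + √6 ≈ -4.5505)
√(-33365 + 1/(-28047 + ((d*9)*(-56) + 69406))) = √(-33365 + 1/(-28047 + (((-7 + √6)*9)*(-56) + 69406))) = √(-33365 + 1/(-28047 + ((-63 + 9*√6)*(-56) + 69406))) = √(-33365 + 1/(-28047 + ((3528 - 504*√6) + 69406))) = √(-33365 + 1/(-28047 + (72934 - 504*√6))) = √(-33365 + 1/(44887 - 504*√6))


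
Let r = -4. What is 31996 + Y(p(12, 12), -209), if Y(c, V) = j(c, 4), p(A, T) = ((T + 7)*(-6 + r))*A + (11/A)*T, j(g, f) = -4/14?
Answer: 223970/7 ≈ 31996.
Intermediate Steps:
j(g, f) = -2/7 (j(g, f) = -4*1/14 = -2/7)
p(A, T) = A*(-70 - 10*T) + 11*T/A (p(A, T) = ((T + 7)*(-6 - 4))*A + (11/A)*T = ((7 + T)*(-10))*A + 11*T/A = (-70 - 10*T)*A + 11*T/A = A*(-70 - 10*T) + 11*T/A)
Y(c, V) = -2/7
31996 + Y(p(12, 12), -209) = 31996 - 2/7 = 223970/7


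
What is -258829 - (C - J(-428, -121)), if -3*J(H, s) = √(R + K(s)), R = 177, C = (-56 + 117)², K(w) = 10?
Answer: -262550 - √187/3 ≈ -2.6255e+5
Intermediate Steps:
C = 3721 (C = 61² = 3721)
J(H, s) = -√187/3 (J(H, s) = -√(177 + 10)/3 = -√187/3)
-258829 - (C - J(-428, -121)) = -258829 - (3721 - (-1)*√187/3) = -258829 - (3721 + √187/3) = -258829 + (-3721 - √187/3) = -262550 - √187/3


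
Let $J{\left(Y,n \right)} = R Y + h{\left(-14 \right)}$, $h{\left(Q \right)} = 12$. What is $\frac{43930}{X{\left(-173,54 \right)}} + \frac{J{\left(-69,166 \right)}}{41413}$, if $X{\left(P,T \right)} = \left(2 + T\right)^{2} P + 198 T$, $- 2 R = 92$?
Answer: $- \frac{62421797}{11012462134} \approx -0.0056683$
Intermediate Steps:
$R = -46$ ($R = \left(- \frac{1}{2}\right) 92 = -46$)
$X{\left(P,T \right)} = 198 T + P \left(2 + T\right)^{2}$ ($X{\left(P,T \right)} = P \left(2 + T\right)^{2} + 198 T = 198 T + P \left(2 + T\right)^{2}$)
$J{\left(Y,n \right)} = 12 - 46 Y$ ($J{\left(Y,n \right)} = - 46 Y + 12 = 12 - 46 Y$)
$\frac{43930}{X{\left(-173,54 \right)}} + \frac{J{\left(-69,166 \right)}}{41413} = \frac{43930}{198 \cdot 54 - 173 \left(2 + 54\right)^{2}} + \frac{12 - -3174}{41413} = \frac{43930}{10692 - 173 \cdot 56^{2}} + \left(12 + 3174\right) \frac{1}{41413} = \frac{43930}{10692 - 542528} + 3186 \cdot \frac{1}{41413} = \frac{43930}{10692 - 542528} + \frac{3186}{41413} = \frac{43930}{-531836} + \frac{3186}{41413} = 43930 \left(- \frac{1}{531836}\right) + \frac{3186}{41413} = - \frac{21965}{265918} + \frac{3186}{41413} = - \frac{62421797}{11012462134}$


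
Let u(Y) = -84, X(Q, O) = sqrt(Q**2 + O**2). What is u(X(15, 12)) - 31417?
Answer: -31501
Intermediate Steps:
X(Q, O) = sqrt(O**2 + Q**2)
u(X(15, 12)) - 31417 = -84 - 31417 = -31501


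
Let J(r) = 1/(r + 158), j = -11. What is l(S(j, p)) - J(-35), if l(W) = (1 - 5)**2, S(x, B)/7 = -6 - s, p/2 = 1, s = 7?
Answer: 1967/123 ≈ 15.992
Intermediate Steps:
p = 2 (p = 2*1 = 2)
J(r) = 1/(158 + r)
S(x, B) = -91 (S(x, B) = 7*(-6 - 1*7) = 7*(-6 - 7) = 7*(-13) = -91)
l(W) = 16 (l(W) = (-4)**2 = 16)
l(S(j, p)) - J(-35) = 16 - 1/(158 - 35) = 16 - 1/123 = 1967/123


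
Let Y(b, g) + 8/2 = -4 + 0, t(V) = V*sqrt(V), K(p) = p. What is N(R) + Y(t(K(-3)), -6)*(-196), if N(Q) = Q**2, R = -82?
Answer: 8292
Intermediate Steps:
t(V) = V**(3/2)
Y(b, g) = -8 (Y(b, g) = -4 + (-4 + 0) = -4 - 4 = -8)
N(R) + Y(t(K(-3)), -6)*(-196) = (-82)**2 - 8*(-196) = 6724 + 1568 = 8292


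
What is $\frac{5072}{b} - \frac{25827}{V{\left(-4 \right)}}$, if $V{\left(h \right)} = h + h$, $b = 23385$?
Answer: $\frac{604004971}{187080} \approx 3228.6$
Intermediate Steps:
$V{\left(h \right)} = 2 h$
$\frac{5072}{b} - \frac{25827}{V{\left(-4 \right)}} = \frac{5072}{23385} - \frac{25827}{2 \left(-4\right)} = 5072 \cdot \frac{1}{23385} - \frac{25827}{-8} = \frac{5072}{23385} - - \frac{25827}{8} = \frac{5072}{23385} + \frac{25827}{8} = \frac{604004971}{187080}$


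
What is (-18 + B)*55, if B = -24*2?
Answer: -3630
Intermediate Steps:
B = -48
(-18 + B)*55 = (-18 - 48)*55 = -66*55 = -3630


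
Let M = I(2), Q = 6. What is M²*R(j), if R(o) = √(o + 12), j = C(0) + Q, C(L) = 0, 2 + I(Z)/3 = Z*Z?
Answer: 108*√2 ≈ 152.74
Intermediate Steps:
I(Z) = -6 + 3*Z² (I(Z) = -6 + 3*(Z*Z) = -6 + 3*Z²)
j = 6 (j = 0 + 6 = 6)
R(o) = √(12 + o)
M = 6 (M = -6 + 3*2² = -6 + 3*4 = -6 + 12 = 6)
M²*R(j) = 6²*√(12 + 6) = 36*√18 = 36*(3*√2) = 108*√2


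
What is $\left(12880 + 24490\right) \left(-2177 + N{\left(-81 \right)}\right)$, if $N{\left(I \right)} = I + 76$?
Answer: $-81541340$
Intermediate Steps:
$N{\left(I \right)} = 76 + I$
$\left(12880 + 24490\right) \left(-2177 + N{\left(-81 \right)}\right) = \left(12880 + 24490\right) \left(-2177 + \left(76 - 81\right)\right) = 37370 \left(-2177 - 5\right) = 37370 \left(-2182\right) = -81541340$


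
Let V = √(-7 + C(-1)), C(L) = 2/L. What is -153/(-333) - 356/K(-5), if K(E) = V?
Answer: 17/37 + 356*I/3 ≈ 0.45946 + 118.67*I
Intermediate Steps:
V = 3*I (V = √(-7 + 2/(-1)) = √(-7 + 2*(-1)) = √(-7 - 2) = √(-9) = 3*I ≈ 3.0*I)
K(E) = 3*I
-153/(-333) - 356/K(-5) = -153/(-333) - 356*(-I/3) = -153*(-1/333) - (-356)*I/3 = 17/37 + 356*I/3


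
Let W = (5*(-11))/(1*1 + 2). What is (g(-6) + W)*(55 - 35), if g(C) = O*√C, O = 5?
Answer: -1100/3 + 100*I*√6 ≈ -366.67 + 244.95*I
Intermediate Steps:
W = -55/3 (W = -55/(1 + 2) = -55/3 ≈ -18.333)
g(C) = 5*√C
(g(-6) + W)*(55 - 35) = (5*√(-6) - 55/3)*(55 - 35) = (5*(I*√6) - 55/3)*20 = (5*I*√6 - 55/3)*20 = (-55/3 + 5*I*√6)*20 = -1100/3 + 100*I*√6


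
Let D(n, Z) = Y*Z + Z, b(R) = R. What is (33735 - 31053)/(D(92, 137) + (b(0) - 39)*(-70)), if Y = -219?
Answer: -1341/13568 ≈ -0.098835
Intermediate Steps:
D(n, Z) = -218*Z (D(n, Z) = -219*Z + Z = -218*Z)
(33735 - 31053)/(D(92, 137) + (b(0) - 39)*(-70)) = (33735 - 31053)/(-218*137 + (0 - 39)*(-70)) = 2682/(-29866 - 39*(-70)) = 2682/(-29866 + 2730) = 2682/(-27136) = 2682*(-1/27136) = -1341/13568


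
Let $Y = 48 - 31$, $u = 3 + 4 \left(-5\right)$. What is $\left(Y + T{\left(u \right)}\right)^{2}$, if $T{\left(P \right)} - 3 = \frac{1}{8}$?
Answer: $\frac{25921}{64} \approx 405.02$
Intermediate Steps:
$u = -17$ ($u = 3 - 20 = -17$)
$Y = 17$
$T{\left(P \right)} = \frac{25}{8}$ ($T{\left(P \right)} = 3 + \frac{1}{8} = \frac{25}{8}$)
$\left(Y + T{\left(u \right)}\right)^{2} = \left(17 + \frac{25}{8}\right)^{2} = \left(\frac{161}{8}\right)^{2} = \frac{25921}{64}$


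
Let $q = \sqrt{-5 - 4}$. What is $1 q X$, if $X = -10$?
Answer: $- 30 i \approx - 30.0 i$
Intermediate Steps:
$q = 3 i$ ($q = \sqrt{-9} = 3 i \approx 3.0 i$)
$1 q X = 1 \cdot 3 i \left(-10\right) = 3 i \left(-10\right) = - 30 i$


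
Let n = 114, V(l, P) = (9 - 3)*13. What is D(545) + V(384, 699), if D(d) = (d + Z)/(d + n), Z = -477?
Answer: 51470/659 ≈ 78.103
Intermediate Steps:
V(l, P) = 78 (V(l, P) = 6*13 = 78)
D(d) = (-477 + d)/(114 + d) (D(d) = (d - 477)/(d + 114) = (-477 + d)/(114 + d))
D(545) + V(384, 699) = (-477 + 545)/(114 + 545) + 78 = 68/659 + 78 = 51470/659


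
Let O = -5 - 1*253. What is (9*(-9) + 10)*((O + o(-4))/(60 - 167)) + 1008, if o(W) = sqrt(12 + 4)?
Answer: 89822/107 ≈ 839.46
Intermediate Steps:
O = -258 (O = -5 - 253 = -258)
o(W) = 4 (o(W) = sqrt(16) = 4)
(9*(-9) + 10)*((O + o(-4))/(60 - 167)) + 1008 = (9*(-9) + 10)*((-258 + 4)/(60 - 167)) + 1008 = (-81 + 10)*(-254/(-107)) + 1008 = -(-18034)*(-1)/107 + 1008 = -71*254/107 + 1008 = -18034/107 + 1008 = 89822/107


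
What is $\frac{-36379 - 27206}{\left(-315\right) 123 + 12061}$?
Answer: $\frac{63585}{26684} \approx 2.3829$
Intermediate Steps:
$\frac{-36379 - 27206}{\left(-315\right) 123 + 12061} = - \frac{63585}{-38745 + 12061} = - \frac{63585}{-26684} = \left(-63585\right) \left(- \frac{1}{26684}\right) = \frac{63585}{26684}$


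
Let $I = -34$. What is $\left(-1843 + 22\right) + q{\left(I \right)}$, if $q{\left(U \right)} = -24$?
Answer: $-1845$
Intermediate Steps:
$\left(-1843 + 22\right) + q{\left(I \right)} = \left(-1843 + 22\right) - 24 = -1821 - 24 = -1845$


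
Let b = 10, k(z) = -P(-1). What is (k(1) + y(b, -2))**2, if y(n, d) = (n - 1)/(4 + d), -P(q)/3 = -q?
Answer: 225/4 ≈ 56.250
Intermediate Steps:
P(q) = 3*q (P(q) = -(-3)*q = 3*q)
k(z) = 3 (k(z) = -3*(-1) = -1*(-3) = 3)
y(n, d) = (-1 + n)/(4 + d)
(k(1) + y(b, -2))**2 = (3 + (-1 + 10)/(4 - 2))**2 = (3 + 9/2)**2 = (15/2)**2 = 225/4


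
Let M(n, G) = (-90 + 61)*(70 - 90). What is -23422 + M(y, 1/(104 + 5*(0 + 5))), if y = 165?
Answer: -22842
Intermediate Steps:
M(n, G) = 580 (M(n, G) = -29*(-20) = 580)
-23422 + M(y, 1/(104 + 5*(0 + 5))) = -23422 + 580 = -22842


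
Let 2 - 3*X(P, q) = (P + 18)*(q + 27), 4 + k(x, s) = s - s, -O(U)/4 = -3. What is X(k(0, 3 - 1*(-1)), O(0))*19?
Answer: -10336/3 ≈ -3445.3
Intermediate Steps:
O(U) = 12 (O(U) = -4*(-3) = 12)
k(x, s) = -4 (k(x, s) = -4 + (s - s) = -4 + 0 = -4)
X(P, q) = ⅔ - (18 + P)*(27 + q)/3 (X(P, q) = ⅔ - (P + 18)*(q + 27)/3 = ⅔ - (18 + P)*(27 + q)/3)
X(k(0, 3 - 1*(-1)), O(0))*19 = (-484/3 - 9*(-4) - 6*12 - ⅓*(-4)*12)*19 = (-484/3 + 36 - 72 + 16)*19 = -544/3*19 = -10336/3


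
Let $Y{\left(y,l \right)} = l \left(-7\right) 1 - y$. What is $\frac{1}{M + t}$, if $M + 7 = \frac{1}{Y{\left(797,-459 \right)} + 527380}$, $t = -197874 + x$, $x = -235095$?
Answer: $- \frac{529796}{229388952895} \approx -2.3096 \cdot 10^{-6}$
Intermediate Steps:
$Y{\left(y,l \right)} = - y - 7 l$ ($Y{\left(y,l \right)} = - 7 l 1 - y = - 7 l - y = - y - 7 l$)
$t = -432969$ ($t = -197874 - 235095 = -432969$)
$M = - \frac{3708571}{529796}$ ($M = -7 + \frac{1}{\left(\left(-1\right) 797 - -3213\right) + 527380} = -7 + \frac{1}{\left(-797 + 3213\right) + 527380} = -7 + \frac{1}{2416 + 527380} = -7 + \frac{1}{529796} = - \frac{3708571}{529796} \approx -7.0$)
$\frac{1}{M + t} = \frac{1}{- \frac{3708571}{529796} - 432969} = \frac{1}{- \frac{229388952895}{529796}} = - \frac{529796}{229388952895}$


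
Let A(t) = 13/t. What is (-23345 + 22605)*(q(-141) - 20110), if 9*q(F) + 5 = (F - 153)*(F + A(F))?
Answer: 4852293220/423 ≈ 1.1471e+7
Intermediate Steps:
q(F) = -5/9 + (-153 + F)*(F + 13/F)/9 (q(F) = -5/9 + ((F - 153)*(F + 13/F))/9 = -5/9 + ((-153 + F)*(F + 13/F))/9 = -5/9 + (-153 + F)*(F + 13/F)/9)
(-23345 + 22605)*(q(-141) - 20110) = (-23345 + 22605)*((⅑)*(-1989 - 141*(8 + (-141)² - 153*(-141)))/(-141) - 20110) = -740*((⅑)*(-1/141)*(-1989 - 141*(8 + 19881 + 21573)) - 20110) = -740*((⅑)*(-1/141)*(-1989 - 141*41462) - 20110) = -740*((⅑)*(-1/141)*(-1989 - 5846142) - 20110) = -740*((⅑)*(-1/141)*(-5848131) - 20110) = -740*(1949377/423 - 20110) = -740*(-6557153/423) = 4852293220/423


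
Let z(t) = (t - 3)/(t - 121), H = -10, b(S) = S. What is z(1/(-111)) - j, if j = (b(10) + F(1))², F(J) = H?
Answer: 167/6716 ≈ 0.024866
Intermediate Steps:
F(J) = -10
z(t) = (-3 + t)/(-121 + t)
j = 0 (j = (10 - 10)² = 0² = 0)
z(1/(-111)) - j = (-3 + 1/(-111))/(-121 + 1/(-111)) - 1*0 = (-3 - 1/111)/(-121 - 1/111) + 0 = -334/111/(-13432/111) + 0 = -111/13432*(-334/111) + 0 = 167/6716 + 0 = 167/6716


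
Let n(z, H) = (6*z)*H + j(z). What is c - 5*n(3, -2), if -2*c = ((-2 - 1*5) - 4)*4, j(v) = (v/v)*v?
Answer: 187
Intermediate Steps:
j(v) = v (j(v) = 1*v = v)
n(z, H) = z + 6*H*z (n(z, H) = (6*z)*H + z = 6*H*z + z = z + 6*H*z)
c = 22 (c = -((-2 - 1*5) - 4)*4/2 = -((-2 - 5) - 4)*4/2 = -(-7 - 4)*4/2 = -(-11)*4/2 = -1/2*(-44) = 22)
c - 5*n(3, -2) = 22 - 15*(1 + 6*(-2)) = 22 - 15*(1 - 12) = 22 - 15*(-11) = 22 - 5*(-33) = 22 + 165 = 187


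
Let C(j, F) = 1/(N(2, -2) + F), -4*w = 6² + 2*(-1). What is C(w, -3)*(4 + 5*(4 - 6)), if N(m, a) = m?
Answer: 6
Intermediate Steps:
w = -17/2 (w = -(6² + 2*(-1))/4 = -(36 - 2)/4 = -¼*34 = -17/2 ≈ -8.5000)
C(j, F) = 1/(2 + F)
C(w, -3)*(4 + 5*(4 - 6)) = (4 + 5*(4 - 6))/(2 - 3) = (4 + 5*(-2))/(-1) = -(4 - 10) = -1*(-6) = 6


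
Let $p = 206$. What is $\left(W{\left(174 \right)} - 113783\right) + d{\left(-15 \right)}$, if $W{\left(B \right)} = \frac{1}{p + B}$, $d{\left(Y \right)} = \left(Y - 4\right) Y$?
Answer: $- \frac{43129239}{380} \approx -1.135 \cdot 10^{5}$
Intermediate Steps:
$d{\left(Y \right)} = Y \left(-4 + Y\right)$ ($d{\left(Y \right)} = \left(-4 + Y\right) Y = Y \left(-4 + Y\right)$)
$W{\left(B \right)} = \frac{1}{206 + B}$
$\left(W{\left(174 \right)} - 113783\right) + d{\left(-15 \right)} = \left(\frac{1}{206 + 174} - 113783\right) - 15 \left(-4 - 15\right) = \left(\frac{1}{380} - 113783\right) - -285 = \left(\frac{1}{380} - 113783\right) + 285 = - \frac{43237539}{380} + 285 = - \frac{43129239}{380}$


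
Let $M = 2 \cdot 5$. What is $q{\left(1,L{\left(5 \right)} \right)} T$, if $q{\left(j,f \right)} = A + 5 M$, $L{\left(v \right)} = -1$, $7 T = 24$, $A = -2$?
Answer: $\frac{1152}{7} \approx 164.57$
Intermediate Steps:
$T = \frac{24}{7}$ ($T = \frac{1}{7} \cdot 24 = \frac{24}{7} \approx 3.4286$)
$M = 10$
$q{\left(j,f \right)} = 48$ ($q{\left(j,f \right)} = -2 + 5 \cdot 10 = -2 + 50 = 48$)
$q{\left(1,L{\left(5 \right)} \right)} T = 48 \cdot \frac{24}{7} = \frac{1152}{7}$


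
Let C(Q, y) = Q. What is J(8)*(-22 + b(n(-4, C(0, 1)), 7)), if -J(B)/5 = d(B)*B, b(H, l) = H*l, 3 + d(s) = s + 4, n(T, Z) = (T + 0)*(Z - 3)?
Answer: -22320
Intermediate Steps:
n(T, Z) = T*(-3 + Z)
d(s) = 1 + s (d(s) = -3 + (s + 4) = -3 + (4 + s) = 1 + s)
J(B) = -5*B*(1 + B) (J(B) = -5*(1 + B)*B = -5*B*(1 + B))
J(8)*(-22 + b(n(-4, C(0, 1)), 7)) = (-5*8*(1 + 8))*(-22 - 4*(-3 + 0)*7) = (-5*8*9)*(-22 - 4*(-3)*7) = -360*(-22 + 12*7) = -360*(-22 + 84) = -360*62 = -22320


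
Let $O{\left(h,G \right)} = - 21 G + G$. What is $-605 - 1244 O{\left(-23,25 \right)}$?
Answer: $621395$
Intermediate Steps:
$O{\left(h,G \right)} = - 20 G$
$-605 - 1244 O{\left(-23,25 \right)} = -605 - 1244 \left(\left(-20\right) 25\right) = -605 - -622000 = -605 + 622000 = 621395$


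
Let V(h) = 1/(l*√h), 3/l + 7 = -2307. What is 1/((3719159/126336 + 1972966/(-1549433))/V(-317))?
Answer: 1086243581696*I*√317/12573567943913 ≈ 1.5381*I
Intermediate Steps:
l = -3/2314 (l = 3/(-7 - 2307) = 3/(-2314) = 3*(-1/2314) = -3/2314 ≈ -0.0012965)
V(h) = -2314/(3*√h) (V(h) = 1/(-3*√h/2314) = -2314/(3*√h))
1/((3719159/126336 + 1972966/(-1549433))/V(-317)) = 1/((3719159/126336 + 1972966/(-1549433))/((-(-2314)*I*√317/951))) = 1/((3719159*(1/126336) + 1972966*(-1/1549433))/((-(-2314)*I*√317/951))) = 1/((3719159/126336 - 14194/11147)/((2314*I*√317/951))) = 1/(39664252189*(-3*I*√317/2314)/1408267392) = 1/(-39664252189*I*√317/1086243581696) = 1086243581696*I*√317/12573567943913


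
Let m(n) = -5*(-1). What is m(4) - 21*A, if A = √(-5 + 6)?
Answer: -16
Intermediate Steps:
m(n) = 5
A = 1 (A = √1 = 1)
m(4) - 21*A = 5 - 21*1 = 5 - 21 = -16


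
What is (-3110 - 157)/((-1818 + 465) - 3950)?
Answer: 3267/5303 ≈ 0.61607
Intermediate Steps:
(-3110 - 157)/((-1818 + 465) - 3950) = -3267/(-1353 - 3950) = -3267/(-5303) = -3267*(-1/5303) = 3267/5303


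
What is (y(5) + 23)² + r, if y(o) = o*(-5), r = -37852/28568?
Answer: 19105/7142 ≈ 2.6750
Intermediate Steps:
r = -9463/7142 (r = -37852*1/28568 = -9463/7142 ≈ -1.3250)
y(o) = -5*o
(y(5) + 23)² + r = (-5*5 + 23)² - 9463/7142 = (-25 + 23)² - 9463/7142 = (-2)² - 9463/7142 = 4 - 9463/7142 = 19105/7142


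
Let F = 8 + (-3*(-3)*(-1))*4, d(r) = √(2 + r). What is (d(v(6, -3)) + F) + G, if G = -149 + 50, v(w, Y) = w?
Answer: -127 + 2*√2 ≈ -124.17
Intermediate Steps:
G = -99
F = -28 (F = 8 + (9*(-1))*4 = 8 - 9*4 = 8 - 36 = -28)
(d(v(6, -3)) + F) + G = (√(2 + 6) - 28) - 99 = (√8 - 28) - 99 = (2*√2 - 28) - 99 = (-28 + 2*√2) - 99 = -127 + 2*√2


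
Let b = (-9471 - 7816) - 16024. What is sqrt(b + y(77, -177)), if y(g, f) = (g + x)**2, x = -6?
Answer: I*sqrt(28270) ≈ 168.14*I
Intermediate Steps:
y(g, f) = (-6 + g)**2 (y(g, f) = (g - 6)**2 = (-6 + g)**2)
b = -33311 (b = -17287 - 16024 = -33311)
sqrt(b + y(77, -177)) = sqrt(-33311 + (-6 + 77)**2) = sqrt(-33311 + 71**2) = sqrt(-33311 + 5041) = sqrt(-28270) = I*sqrt(28270)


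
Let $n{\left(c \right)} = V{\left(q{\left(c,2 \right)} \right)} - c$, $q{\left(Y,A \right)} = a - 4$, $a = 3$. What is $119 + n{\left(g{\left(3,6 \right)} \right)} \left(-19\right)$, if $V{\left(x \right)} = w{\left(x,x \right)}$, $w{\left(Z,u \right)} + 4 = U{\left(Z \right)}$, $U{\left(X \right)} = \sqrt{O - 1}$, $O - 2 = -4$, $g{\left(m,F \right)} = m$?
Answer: $252 - 19 i \sqrt{3} \approx 252.0 - 32.909 i$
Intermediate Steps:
$O = -2$ ($O = 2 - 4 = -2$)
$q{\left(Y,A \right)} = -1$ ($q{\left(Y,A \right)} = 3 - 4 = -1$)
$U{\left(X \right)} = i \sqrt{3}$ ($U{\left(X \right)} = \sqrt{-2 - 1} = \sqrt{-3} = i \sqrt{3}$)
$w{\left(Z,u \right)} = -4 + i \sqrt{3}$
$V{\left(x \right)} = -4 + i \sqrt{3}$
$n{\left(c \right)} = -4 - c + i \sqrt{3}$ ($n{\left(c \right)} = \left(-4 + i \sqrt{3}\right) - c = -4 - c + i \sqrt{3}$)
$119 + n{\left(g{\left(3,6 \right)} \right)} \left(-19\right) = 119 + \left(-4 - 3 + i \sqrt{3}\right) \left(-19\right) = 119 + \left(-7 + i \sqrt{3}\right) \left(-19\right) = 119 + \left(133 - 19 i \sqrt{3}\right) = 252 - 19 i \sqrt{3}$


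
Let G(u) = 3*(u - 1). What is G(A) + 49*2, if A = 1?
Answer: 98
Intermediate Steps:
G(u) = -3 + 3*u (G(u) = 3*(-1 + u) = -3 + 3*u)
G(A) + 49*2 = (-3 + 3*1) + 49*2 = (-3 + 3) + 98 = 0 + 98 = 98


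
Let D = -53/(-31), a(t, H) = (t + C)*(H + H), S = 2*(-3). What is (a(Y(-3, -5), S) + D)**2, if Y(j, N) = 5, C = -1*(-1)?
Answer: 4748041/961 ≈ 4940.7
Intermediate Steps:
C = 1
S = -6
a(t, H) = 2*H*(1 + t) (a(t, H) = (t + 1)*(H + H) = (1 + t)*(2*H) = 2*H*(1 + t))
D = 53/31 (D = -53*(-1/31) = 53/31 ≈ 1.7097)
(a(Y(-3, -5), S) + D)**2 = (2*(-6)*(1 + 5) + 53/31)**2 = (2*(-6)*6 + 53/31)**2 = (-72 + 53/31)**2 = (-2179/31)**2 = 4748041/961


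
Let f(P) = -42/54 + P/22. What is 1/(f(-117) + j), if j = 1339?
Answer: 198/263915 ≈ 0.00075024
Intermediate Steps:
f(P) = -7/9 + P/22 (f(P) = -42*1/54 + P*(1/22) = -7/9 + P/22)
1/(f(-117) + j) = 1/((-7/9 + (1/22)*(-117)) + 1339) = 1/((-7/9 - 117/22) + 1339) = 1/(-1207/198 + 1339) = 1/(263915/198) = 198/263915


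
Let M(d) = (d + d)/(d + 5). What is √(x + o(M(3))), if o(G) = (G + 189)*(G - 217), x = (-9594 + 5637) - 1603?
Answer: I*√745495/4 ≈ 215.86*I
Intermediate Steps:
M(d) = 2*d/(5 + d) (M(d) = (2*d)/(5 + d) = 2*d/(5 + d))
x = -5560 (x = -3957 - 1603 = -5560)
o(G) = (-217 + G)*(189 + G) (o(G) = (189 + G)*(-217 + G) = (-217 + G)*(189 + G))
√(x + o(M(3))) = √(-5560 + (-41013 + (2*3/(5 + 3))² - 56*3/(5 + 3))) = √(-5560 + (-41013 + (2*3/8)² - 56*3/8)) = √(-5560 + (-41013 + (2*3*(⅛))² - 56*3/8)) = √(-5560 + (-41013 + (¾)² - 28*¾)) = √(-5560 + (-41013 + 9/16 - 21)) = √(-5560 - 656535/16) = √(-745495/16) = I*√745495/4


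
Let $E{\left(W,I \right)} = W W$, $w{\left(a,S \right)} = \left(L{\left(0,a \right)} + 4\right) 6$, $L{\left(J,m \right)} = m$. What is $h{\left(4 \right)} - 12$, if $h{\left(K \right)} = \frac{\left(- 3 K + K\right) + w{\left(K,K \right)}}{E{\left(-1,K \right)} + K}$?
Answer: $-4$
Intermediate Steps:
$w{\left(a,S \right)} = 24 + 6 a$ ($w{\left(a,S \right)} = \left(a + 4\right) 6 = \left(4 + a\right) 6 = 24 + 6 a$)
$E{\left(W,I \right)} = W^{2}$
$h{\left(K \right)} = \frac{24 + 4 K}{1 + K}$ ($h{\left(K \right)} = \frac{\left(- 3 K + K\right) + \left(24 + 6 K\right)}{\left(-1\right)^{2} + K} = \frac{- 2 K + \left(24 + 6 K\right)}{1 + K} = \frac{24 + 4 K}{1 + K}$)
$h{\left(4 \right)} - 12 = \frac{4 \left(6 + 4\right)}{1 + 4} - 12 = 4 \cdot \frac{1}{5} \cdot 10 - 12 = 8 - 12 = -4$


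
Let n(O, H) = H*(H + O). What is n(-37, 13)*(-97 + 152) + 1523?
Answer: -15637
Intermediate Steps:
n(-37, 13)*(-97 + 152) + 1523 = (13*(13 - 37))*(-97 + 152) + 1523 = (13*(-24))*55 + 1523 = -312*55 + 1523 = -17160 + 1523 = -15637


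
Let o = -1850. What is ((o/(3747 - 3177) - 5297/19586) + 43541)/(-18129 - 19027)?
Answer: -48605334143/41481032712 ≈ -1.1717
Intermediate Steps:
((o/(3747 - 3177) - 5297/19586) + 43541)/(-18129 - 19027) = ((-1850/(3747 - 3177) - 5297/19586) + 43541)/(-18129 - 19027) = ((-1850/570 - 5297*1/19586) + 43541)/(-37156) = ((-1850*1/570 - 5297/19586) + 43541)*(-1/37156) = ((-185/57 - 5297/19586) + 43541)*(-1/37156) = (-3925339/1116402 + 43541)*(-1/37156) = (48605334143/1116402)*(-1/37156) = -48605334143/41481032712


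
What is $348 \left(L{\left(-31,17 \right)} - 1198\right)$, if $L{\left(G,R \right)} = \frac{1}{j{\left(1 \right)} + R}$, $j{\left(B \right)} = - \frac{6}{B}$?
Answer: $- \frac{4585596}{11} \approx -4.1687 \cdot 10^{5}$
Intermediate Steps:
$L{\left(G,R \right)} = \frac{1}{-6 + R}$ ($L{\left(G,R \right)} = \frac{1}{- \frac{6}{1} + R} = \frac{1}{\left(-6\right) 1 + R} = \frac{1}{-6 + R}$)
$348 \left(L{\left(-31,17 \right)} - 1198\right) = 348 \left(\frac{1}{-6 + 17} - 1198\right) = 348 \left(\frac{1}{11} - 1198\right) = 348 \left(- \frac{13177}{11}\right) = - \frac{4585596}{11}$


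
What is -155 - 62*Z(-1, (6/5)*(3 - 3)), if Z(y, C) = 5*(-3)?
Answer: 775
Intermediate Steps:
Z(y, C) = -15
-155 - 62*Z(-1, (6/5)*(3 - 3)) = -155 - 62*(-15) = -155 + 930 = 775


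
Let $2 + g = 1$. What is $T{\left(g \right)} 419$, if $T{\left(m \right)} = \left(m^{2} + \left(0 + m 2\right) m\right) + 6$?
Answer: $3771$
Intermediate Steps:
$g = -1$ ($g = -2 + 1 = -1$)
$T{\left(m \right)} = 6 + 3 m^{2}$ ($T{\left(m \right)} = \left(m^{2} + \left(0 + 2 m\right) m\right) + 6 = \left(m^{2} + 2 m m\right) + 6 = \left(m^{2} + 2 m^{2}\right) + 6 = 3 m^{2} + 6 = 6 + 3 m^{2}$)
$T{\left(g \right)} 419 = \left(6 + 3 \left(-1\right)^{2}\right) 419 = \left(6 + 3 \cdot 1\right) 419 = \left(6 + 3\right) 419 = 9 \cdot 419 = 3771$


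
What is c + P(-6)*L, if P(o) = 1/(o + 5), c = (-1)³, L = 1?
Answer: -2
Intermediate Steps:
c = -1
P(o) = 1/(5 + o)
c + P(-6)*L = -1 + 1/(5 - 6) = -1 + 1/(-1) = -1 - 1*1 = -1 - 1 = -2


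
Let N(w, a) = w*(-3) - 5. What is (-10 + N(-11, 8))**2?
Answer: 324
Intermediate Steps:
N(w, a) = -5 - 3*w (N(w, a) = -3*w - 5 = -5 - 3*w)
(-10 + N(-11, 8))**2 = (-10 + (-5 - 3*(-11)))**2 = (-10 + (-5 + 33))**2 = (-10 + 28)**2 = 18**2 = 324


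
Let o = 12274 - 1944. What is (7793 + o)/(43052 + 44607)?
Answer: 18123/87659 ≈ 0.20674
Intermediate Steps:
o = 10330
(7793 + o)/(43052 + 44607) = (7793 + 10330)/(43052 + 44607) = 18123/87659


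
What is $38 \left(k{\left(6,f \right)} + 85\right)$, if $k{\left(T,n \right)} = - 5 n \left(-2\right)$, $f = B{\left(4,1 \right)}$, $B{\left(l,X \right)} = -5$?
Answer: $1330$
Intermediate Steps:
$f = -5$
$k{\left(T,n \right)} = 10 n$
$38 \left(k{\left(6,f \right)} + 85\right) = 38 \left(10 \left(-5\right) + 85\right) = 38 \left(-50 + 85\right) = 38 \cdot 35 = 1330$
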